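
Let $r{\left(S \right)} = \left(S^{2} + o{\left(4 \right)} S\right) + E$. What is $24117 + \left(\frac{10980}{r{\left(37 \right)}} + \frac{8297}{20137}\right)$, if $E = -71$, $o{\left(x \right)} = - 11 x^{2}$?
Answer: $\frac{421995020584}{17499053} \approx 24115.0$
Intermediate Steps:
$r{\left(S \right)} = -71 + S^{2} - 176 S$ ($r{\left(S \right)} = \left(S^{2} + - 11 \cdot 4^{2} S\right) - 71 = \left(S^{2} + \left(-11\right) 16 S\right) - 71 = \left(S^{2} - 176 S\right) - 71 = -71 + S^{2} - 176 S$)
$24117 + \left(\frac{10980}{r{\left(37 \right)}} + \frac{8297}{20137}\right) = 24117 + \left(\frac{10980}{-71 + 37^{2} - 6512} + \frac{8297}{20137}\right) = 24117 + \left(\frac{10980}{-71 + 1369 - 6512} + 8297 \cdot \frac{1}{20137}\right) = 24117 + \left(\frac{10980}{-5214} + \frac{8297}{20137}\right) = 24117 + \left(10980 \left(- \frac{1}{5214}\right) + \frac{8297}{20137}\right) = 24117 + \left(- \frac{1830}{869} + \frac{8297}{20137}\right) = 24117 - \frac{29640617}{17499053} = \frac{421995020584}{17499053}$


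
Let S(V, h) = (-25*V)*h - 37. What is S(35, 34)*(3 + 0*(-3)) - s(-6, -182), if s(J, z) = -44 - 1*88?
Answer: -89229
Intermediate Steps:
S(V, h) = -37 - 25*V*h (S(V, h) = -25*V*h - 37 = -37 - 25*V*h)
s(J, z) = -132 (s(J, z) = -44 - 88 = -132)
S(35, 34)*(3 + 0*(-3)) - s(-6, -182) = (-37 - 25*35*34)*(3 + 0*(-3)) - 1*(-132) = (-37 - 29750)*(3 + 0) + 132 = -29787*3 + 132 = -89361 + 132 = -89229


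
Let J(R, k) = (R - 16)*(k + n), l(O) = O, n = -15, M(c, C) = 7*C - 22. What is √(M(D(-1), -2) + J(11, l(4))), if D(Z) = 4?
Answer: √19 ≈ 4.3589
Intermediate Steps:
M(c, C) = -22 + 7*C
J(R, k) = (-16 + R)*(-15 + k) (J(R, k) = (R - 16)*(k - 15) = (-16 + R)*(-15 + k))
√(M(D(-1), -2) + J(11, l(4))) = √((-22 + 7*(-2)) + (240 - 16*4 - 15*11 + 11*4)) = √((-22 - 14) + (240 - 64 - 165 + 44)) = √(-36 + 55) = √19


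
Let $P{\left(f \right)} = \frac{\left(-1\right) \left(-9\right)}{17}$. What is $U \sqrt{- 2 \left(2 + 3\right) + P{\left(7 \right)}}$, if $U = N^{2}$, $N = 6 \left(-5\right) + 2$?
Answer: $\frac{784 i \sqrt{2737}}{17} \approx 2412.7 i$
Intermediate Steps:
$P{\left(f \right)} = \frac{9}{17}$ ($P{\left(f \right)} = 9 \cdot \frac{1}{17} = \frac{9}{17}$)
$N = -28$ ($N = -30 + 2 = -28$)
$U = 784$ ($U = \left(-28\right)^{2} = 784$)
$U \sqrt{- 2 \left(2 + 3\right) + P{\left(7 \right)}} = 784 \sqrt{- 2 \left(2 + 3\right) + \frac{9}{17}} = 784 \sqrt{\left(-2\right) 5 + \frac{9}{17}} = 784 \sqrt{-10 + \frac{9}{17}} = 784 \sqrt{- \frac{161}{17}} = 784 \frac{i \sqrt{2737}}{17} = \frac{784 i \sqrt{2737}}{17}$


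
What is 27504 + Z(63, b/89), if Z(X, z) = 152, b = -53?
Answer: 27656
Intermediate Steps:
27504 + Z(63, b/89) = 27504 + 152 = 27656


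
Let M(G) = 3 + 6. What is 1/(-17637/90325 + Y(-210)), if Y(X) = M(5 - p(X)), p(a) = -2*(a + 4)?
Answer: 90325/795288 ≈ 0.11358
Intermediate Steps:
p(a) = -8 - 2*a (p(a) = -2*(4 + a) = -8 - 2*a)
M(G) = 9
Y(X) = 9
1/(-17637/90325 + Y(-210)) = 1/(-17637/90325 + 9) = 1/(795288/90325) = 90325/795288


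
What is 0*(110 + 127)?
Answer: 0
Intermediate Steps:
0*(110 + 127) = 0*237 = 0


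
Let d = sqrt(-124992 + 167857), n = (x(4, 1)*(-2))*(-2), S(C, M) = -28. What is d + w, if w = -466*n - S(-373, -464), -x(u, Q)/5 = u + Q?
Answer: 46628 + sqrt(42865) ≈ 46835.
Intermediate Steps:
x(u, Q) = -5*Q - 5*u (x(u, Q) = -5*(u + Q) = -5*(Q + u) = -5*Q - 5*u)
n = -100 (n = ((-5*1 - 5*4)*(-2))*(-2) = ((-5 - 20)*(-2))*(-2) = -25*(-2)*(-2) = 50*(-2) = -100)
d = sqrt(42865) ≈ 207.04
w = 46628 (w = -466*(-100) - 1*(-28) = 46600 + 28 = 46628)
d + w = sqrt(42865) + 46628 = 46628 + sqrt(42865)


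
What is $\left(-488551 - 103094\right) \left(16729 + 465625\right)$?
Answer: $-285382332330$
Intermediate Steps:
$\left(-488551 - 103094\right) \left(16729 + 465625\right) = \left(-488551 - 103094\right) 482354 = \left(-591645\right) 482354 = -285382332330$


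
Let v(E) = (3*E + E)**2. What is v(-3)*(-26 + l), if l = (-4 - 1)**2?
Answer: -144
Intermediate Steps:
v(E) = 16*E**2 (v(E) = (4*E)**2 = 16*E**2)
l = 25 (l = (-5)**2 = 25)
v(-3)*(-26 + l) = (16*(-3)**2)*(-26 + 25) = (16*9)*(-1) = 144*(-1) = -144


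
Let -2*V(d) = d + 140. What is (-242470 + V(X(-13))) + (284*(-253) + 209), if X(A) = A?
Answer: -628353/2 ≈ -3.1418e+5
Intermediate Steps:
V(d) = -70 - d/2 (V(d) = -(d + 140)/2 = -(140 + d)/2 = -70 - d/2)
(-242470 + V(X(-13))) + (284*(-253) + 209) = (-242470 + (-70 - ½*(-13))) + (284*(-253) + 209) = (-242470 + (-70 + 13/2)) + (-71852 + 209) = (-242470 - 127/2) - 71643 = -485067/2 - 71643 = -628353/2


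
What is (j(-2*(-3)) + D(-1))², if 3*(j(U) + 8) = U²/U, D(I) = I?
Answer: 49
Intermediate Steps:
j(U) = -8 + U/3 (j(U) = -8 + (U²/U)/3 = -8 + U/3)
(j(-2*(-3)) + D(-1))² = ((-8 + (-2*(-3))/3) - 1)² = ((-8 + (⅓)*6) - 1)² = ((-8 + 2) - 1)² = (-6 - 1)² = (-7)² = 49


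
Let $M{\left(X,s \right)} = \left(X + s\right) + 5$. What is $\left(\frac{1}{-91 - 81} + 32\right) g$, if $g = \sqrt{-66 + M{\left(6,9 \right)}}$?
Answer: $\frac{5503 i \sqrt{46}}{172} \approx 217.0 i$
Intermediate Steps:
$M{\left(X,s \right)} = 5 + X + s$
$g = i \sqrt{46}$ ($g = \sqrt{-66 + \left(5 + 6 + 9\right)} = \sqrt{-66 + 20} = \sqrt{-46} = i \sqrt{46} \approx 6.7823 i$)
$\left(\frac{1}{-91 - 81} + 32\right) g = \left(\frac{1}{-91 - 81} + 32\right) i \sqrt{46} = \left(\frac{1}{-172} + 32\right) i \sqrt{46} = \left(- \frac{1}{172} + 32\right) i \sqrt{46} = \frac{5503 i \sqrt{46}}{172}$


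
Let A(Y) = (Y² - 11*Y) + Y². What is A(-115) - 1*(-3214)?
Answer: 30929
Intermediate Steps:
A(Y) = -11*Y + 2*Y²
A(-115) - 1*(-3214) = -115*(-11 + 2*(-115)) - 1*(-3214) = -115*(-11 - 230) + 3214 = -115*(-241) + 3214 = 27715 + 3214 = 30929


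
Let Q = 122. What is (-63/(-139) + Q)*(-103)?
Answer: -1753163/139 ≈ -12613.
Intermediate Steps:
(-63/(-139) + Q)*(-103) = (-63/(-139) + 122)*(-103) = (-63*(-1/139) + 122)*(-103) = (63/139 + 122)*(-103) = (17021/139)*(-103) = -1753163/139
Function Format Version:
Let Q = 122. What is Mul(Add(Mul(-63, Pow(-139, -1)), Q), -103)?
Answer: Rational(-1753163, 139) ≈ -12613.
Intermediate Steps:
Mul(Add(Mul(-63, Pow(-139, -1)), Q), -103) = Mul(Add(Mul(-63, Pow(-139, -1)), 122), -103) = Mul(Add(Mul(-63, Rational(-1, 139)), 122), -103) = Mul(Add(Rational(63, 139), 122), -103) = Mul(Rational(17021, 139), -103) = Rational(-1753163, 139)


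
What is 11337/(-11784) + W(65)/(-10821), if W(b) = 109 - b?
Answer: -41065391/42504888 ≈ -0.96613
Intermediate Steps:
11337/(-11784) + W(65)/(-10821) = 11337/(-11784) + (109 - 1*65)/(-10821) = 11337*(-1/11784) + (109 - 65)*(-1/10821) = -3779/3928 + 44*(-1/10821) = -3779/3928 - 44/10821 = -41065391/42504888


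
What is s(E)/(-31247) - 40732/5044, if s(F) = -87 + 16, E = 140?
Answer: -318098670/39402467 ≈ -8.0731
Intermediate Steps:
s(F) = -71
s(E)/(-31247) - 40732/5044 = -71/(-31247) - 40732/5044 = -71*(-1/31247) - 40732*1/5044 = 71/31247 - 10183/1261 = -318098670/39402467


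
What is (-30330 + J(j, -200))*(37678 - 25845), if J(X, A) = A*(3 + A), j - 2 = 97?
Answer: 107325310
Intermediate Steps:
j = 99 (j = 2 + 97 = 99)
(-30330 + J(j, -200))*(37678 - 25845) = (-30330 - 200*(3 - 200))*(37678 - 25845) = (-30330 - 200*(-197))*11833 = (-30330 + 39400)*11833 = 9070*11833 = 107325310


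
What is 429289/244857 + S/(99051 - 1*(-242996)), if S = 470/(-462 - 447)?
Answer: 44491577057719/25377038490537 ≈ 1.7532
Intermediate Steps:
S = -470/909 (S = 470/(-909) = 470*(-1/909) = -470/909 ≈ -0.51705)
429289/244857 + S/(99051 - 1*(-242996)) = 429289/244857 - 470/(909*(99051 - 1*(-242996))) = 429289*(1/244857) - 470/(909*(99051 + 242996)) = 429289/244857 - 470/909/342047 = 429289/244857 - 470/909*1/342047 = 429289/244857 - 470/310920723 = 44491577057719/25377038490537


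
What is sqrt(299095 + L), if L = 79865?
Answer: 4*sqrt(23685) ≈ 615.60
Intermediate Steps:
sqrt(299095 + L) = sqrt(299095 + 79865) = sqrt(378960) = 4*sqrt(23685)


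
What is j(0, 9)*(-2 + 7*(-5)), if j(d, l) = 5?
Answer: -185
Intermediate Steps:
j(0, 9)*(-2 + 7*(-5)) = 5*(-2 + 7*(-5)) = 5*(-2 - 35) = 5*(-37) = -185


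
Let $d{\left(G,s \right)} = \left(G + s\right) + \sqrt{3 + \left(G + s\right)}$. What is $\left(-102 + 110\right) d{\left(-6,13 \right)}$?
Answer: $56 + 8 \sqrt{10} \approx 81.298$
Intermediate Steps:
$d{\left(G,s \right)} = G + s + \sqrt{3 + G + s}$ ($d{\left(G,s \right)} = \left(G + s\right) + \sqrt{3 + G + s} = G + s + \sqrt{3 + G + s}$)
$\left(-102 + 110\right) d{\left(-6,13 \right)} = \left(-102 + 110\right) \left(-6 + 13 + \sqrt{3 - 6 + 13}\right) = 8 \left(-6 + 13 + \sqrt{10}\right) = 8 \left(7 + \sqrt{10}\right) = 56 + 8 \sqrt{10}$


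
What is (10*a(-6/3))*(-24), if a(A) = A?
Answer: 480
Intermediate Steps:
(10*a(-6/3))*(-24) = (10*(-6/3))*(-24) = (10*(-6*⅓))*(-24) = (10*(-2))*(-24) = -20*(-24) = 480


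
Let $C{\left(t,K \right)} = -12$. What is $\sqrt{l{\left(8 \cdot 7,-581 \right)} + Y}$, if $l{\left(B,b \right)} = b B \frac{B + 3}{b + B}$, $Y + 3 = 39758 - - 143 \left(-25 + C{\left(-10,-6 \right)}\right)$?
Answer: $\frac{2 \sqrt{2144274}}{15} \approx 195.24$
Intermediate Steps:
$Y = 34464$ ($Y = -3 + \left(39758 - - 143 \left(-25 - 12\right)\right) = -3 + \left(39758 - \left(-143\right) \left(-37\right)\right) = -3 + \left(39758 - 5291\right) = -3 + 34467 = 34464$)
$l{\left(B,b \right)} = \frac{B b \left(3 + B\right)}{B + b}$ ($l{\left(B,b \right)} = B b \frac{3 + B}{B + b} = \frac{B b \left(3 + B\right)}{B + b}$)
$\sqrt{l{\left(8 \cdot 7,-581 \right)} + Y} = \sqrt{8 \cdot 7 \left(-581\right) \frac{1}{8 \cdot 7 - 581} \left(3 + 8 \cdot 7\right) + 34464} = \sqrt{56 \left(-581\right) \frac{1}{56 - 581} \left(3 + 56\right) + 34464} = \sqrt{56 \left(-581\right) \frac{1}{-525} \cdot 59 + 34464} = \sqrt{56 \left(-581\right) \left(- \frac{1}{525}\right) 59 + 34464} = \sqrt{\frac{274232}{75} + 34464} = \sqrt{\frac{2859032}{75}} = \frac{2 \sqrt{2144274}}{15}$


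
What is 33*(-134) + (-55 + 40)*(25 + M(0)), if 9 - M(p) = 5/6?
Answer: -9839/2 ≈ -4919.5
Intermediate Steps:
M(p) = 49/6 (M(p) = 9 - 5/6 = 9 - 1*⅚ = 9 - ⅚ = 49/6)
33*(-134) + (-55 + 40)*(25 + M(0)) = 33*(-134) + (-55 + 40)*(25 + 49/6) = -4422 - 15*199/6 = -4422 - 995/2 = -9839/2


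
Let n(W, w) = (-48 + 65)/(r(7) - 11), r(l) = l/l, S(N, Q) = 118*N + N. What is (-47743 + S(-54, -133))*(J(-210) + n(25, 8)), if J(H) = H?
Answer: 114675773/10 ≈ 1.1468e+7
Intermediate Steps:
S(N, Q) = 119*N
r(l) = 1
n(W, w) = -17/10 (n(W, w) = (-48 + 65)/(1 - 11) = 17/(-10) = 17*(-⅒) = -17/10)
(-47743 + S(-54, -133))*(J(-210) + n(25, 8)) = (-47743 + 119*(-54))*(-210 - 17/10) = (-47743 - 6426)*(-2117/10) = -54169*(-2117/10) = 114675773/10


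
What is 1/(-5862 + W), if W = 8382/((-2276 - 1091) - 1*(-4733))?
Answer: -683/3999555 ≈ -0.00017077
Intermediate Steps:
W = 4191/683 (W = 8382/(-3367 + 4733) = 8382/1366 = 8382*(1/1366) = 4191/683 ≈ 6.1362)
1/(-5862 + W) = 1/(-5862 + 4191/683) = 1/(-3999555/683) = -683/3999555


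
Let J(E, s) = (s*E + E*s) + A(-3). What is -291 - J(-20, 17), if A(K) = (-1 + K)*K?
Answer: 377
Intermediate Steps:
A(K) = K*(-1 + K)
J(E, s) = 12 + 2*E*s (J(E, s) = (s*E + E*s) - 3*(-1 - 3) = (E*s + E*s) - 3*(-4) = 2*E*s + 12 = 12 + 2*E*s)
-291 - J(-20, 17) = -291 - (12 + 2*(-20)*17) = -291 - (12 - 680) = -291 - 1*(-668) = -291 + 668 = 377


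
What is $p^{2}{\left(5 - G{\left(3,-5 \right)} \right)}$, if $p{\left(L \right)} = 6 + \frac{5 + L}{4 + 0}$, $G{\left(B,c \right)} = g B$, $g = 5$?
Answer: $\frac{361}{16} \approx 22.563$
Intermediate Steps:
$G{\left(B,c \right)} = 5 B$
$p{\left(L \right)} = \frac{29}{4} + \frac{L}{4}$ ($p{\left(L \right)} = 6 + \frac{5 + L}{4} = 6 + \left(5 + L\right) \frac{1}{4} = 6 + \left(\frac{5}{4} + \frac{L}{4}\right) = \frac{29}{4} + \frac{L}{4}$)
$p^{2}{\left(5 - G{\left(3,-5 \right)} \right)} = \left(\frac{29}{4} + \frac{5 - 5 \cdot 3}{4}\right)^{2} = \left(\frac{29}{4} + \frac{5 - 15}{4}\right)^{2} = \left(\frac{29}{4} + \frac{1}{4} \left(-10\right)\right)^{2} = \left(\frac{29}{4} - \frac{5}{2}\right)^{2} = \left(\frac{19}{4}\right)^{2} = \frac{361}{16}$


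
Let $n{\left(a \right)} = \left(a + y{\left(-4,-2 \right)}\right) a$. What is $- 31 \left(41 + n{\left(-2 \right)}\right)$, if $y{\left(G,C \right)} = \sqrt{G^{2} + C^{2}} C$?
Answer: $-1395 - 248 \sqrt{5} \approx -1949.5$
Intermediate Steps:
$y{\left(G,C \right)} = C \sqrt{C^{2} + G^{2}}$ ($y{\left(G,C \right)} = \sqrt{C^{2} + G^{2}} C = C \sqrt{C^{2} + G^{2}}$)
$n{\left(a \right)} = a \left(a - 4 \sqrt{5}\right)$ ($n{\left(a \right)} = \left(a - 2 \sqrt{\left(-2\right)^{2} + \left(-4\right)^{2}}\right) a = \left(a - 2 \sqrt{4 + 16}\right) a = \left(a - 2 \sqrt{20}\right) a = \left(a - 2 \cdot 2 \sqrt{5}\right) a = \left(a - 4 \sqrt{5}\right) a = a \left(a - 4 \sqrt{5}\right)$)
$- 31 \left(41 + n{\left(-2 \right)}\right) = - 31 \left(41 - 2 \left(-2 - 4 \sqrt{5}\right)\right) = - 31 \left(41 + \left(4 + 8 \sqrt{5}\right)\right) = - 31 \left(45 + 8 \sqrt{5}\right) = -1395 - 248 \sqrt{5}$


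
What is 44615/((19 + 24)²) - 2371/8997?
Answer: 397017176/16635453 ≈ 23.866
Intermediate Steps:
44615/((19 + 24)²) - 2371/8997 = 44615/(43²) - 2371*1/8997 = 44615/1849 - 2371/8997 = 397017176/16635453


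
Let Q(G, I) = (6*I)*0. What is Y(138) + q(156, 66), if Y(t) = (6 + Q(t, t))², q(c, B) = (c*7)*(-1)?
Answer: -1056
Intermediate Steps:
Q(G, I) = 0
q(c, B) = -7*c (q(c, B) = (7*c)*(-1) = -7*c)
Y(t) = 36 (Y(t) = (6 + 0)² = 6² = 36)
Y(138) + q(156, 66) = 36 - 7*156 = 36 - 1092 = -1056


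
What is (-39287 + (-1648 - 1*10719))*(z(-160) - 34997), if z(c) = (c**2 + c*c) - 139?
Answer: -829769856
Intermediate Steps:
z(c) = -139 + 2*c**2 (z(c) = (c**2 + c**2) - 139 = 2*c**2 - 139 = -139 + 2*c**2)
(-39287 + (-1648 - 1*10719))*(z(-160) - 34997) = (-39287 + (-1648 - 1*10719))*((-139 + 2*(-160)**2) - 34997) = (-39287 + (-1648 - 10719))*((-139 + 2*25600) - 34997) = (-39287 - 12367)*((-139 + 51200) - 34997) = -51654*(51061 - 34997) = -51654*16064 = -829769856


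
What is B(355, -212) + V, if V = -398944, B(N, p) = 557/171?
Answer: -68218867/171 ≈ -3.9894e+5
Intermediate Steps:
B(N, p) = 557/171 (B(N, p) = 557*(1/171) = 557/171)
B(355, -212) + V = 557/171 - 398944 = -68218867/171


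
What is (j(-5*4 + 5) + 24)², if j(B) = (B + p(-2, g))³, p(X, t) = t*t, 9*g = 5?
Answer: 2796936530656301056/282429536481 ≈ 9.9031e+6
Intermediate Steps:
g = 5/9 (g = (⅑)*5 = 5/9 ≈ 0.55556)
p(X, t) = t²
j(B) = (25/81 + B)³ (j(B) = (B + (5/9)²)³ = (B + 25/81)³ = (25/81 + B)³)
(j(-5*4 + 5) + 24)² = ((25 + 81*(-5*4 + 5))³/531441 + 24)² = ((25 + 81*(-20 + 5))³/531441 + 24)² = ((25 + 81*(-15))³/531441 + 24)² = ((25 - 1215)³/531441 + 24)² = ((1/531441)*(-1190)³ + 24)² = ((1/531441)*(-1685159000) + 24)² = (-1685159000/531441 + 24)² = (-1672404416/531441)² = 2796936530656301056/282429536481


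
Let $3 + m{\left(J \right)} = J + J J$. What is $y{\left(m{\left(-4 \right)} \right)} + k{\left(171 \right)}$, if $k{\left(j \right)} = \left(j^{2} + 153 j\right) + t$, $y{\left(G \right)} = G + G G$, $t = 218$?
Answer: $55712$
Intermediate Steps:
$m{\left(J \right)} = -3 + J + J^{2}$ ($m{\left(J \right)} = -3 + \left(J + J J\right) = -3 + \left(J + J^{2}\right) = -3 + J + J^{2}$)
$y{\left(G \right)} = G + G^{2}$
$k{\left(j \right)} = 218 + j^{2} + 153 j$ ($k{\left(j \right)} = \left(j^{2} + 153 j\right) + 218 = 218 + j^{2} + 153 j$)
$y{\left(m{\left(-4 \right)} \right)} + k{\left(171 \right)} = \left(-3 - 4 + \left(-4\right)^{2}\right) \left(1 - \left(7 - 16\right)\right) + \left(218 + 171^{2} + 153 \cdot 171\right) = \left(-3 - 4 + 16\right) \left(1 - -9\right) + \left(218 + 29241 + 26163\right) = 9 \left(1 + 9\right) + 55622 = 9 \cdot 10 + 55622 = 90 + 55622 = 55712$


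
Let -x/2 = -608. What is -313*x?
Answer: -380608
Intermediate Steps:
x = 1216 (x = -2*(-608) = 1216)
-313*x = -313*1216 = -380608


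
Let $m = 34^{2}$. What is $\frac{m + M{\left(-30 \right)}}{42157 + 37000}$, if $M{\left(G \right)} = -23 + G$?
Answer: $\frac{1103}{79157} \approx 0.013934$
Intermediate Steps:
$m = 1156$
$\frac{m + M{\left(-30 \right)}}{42157 + 37000} = \frac{1156 - 53}{42157 + 37000} = \frac{1156 - 53}{79157} = 1103 \cdot \frac{1}{79157} = \frac{1103}{79157}$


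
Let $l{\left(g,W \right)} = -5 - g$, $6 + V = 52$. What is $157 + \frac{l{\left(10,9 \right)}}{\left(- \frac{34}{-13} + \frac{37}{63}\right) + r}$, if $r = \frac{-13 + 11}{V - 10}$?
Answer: $\frac{156953}{1031} \approx 152.23$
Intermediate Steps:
$V = 46$ ($V = -6 + 52 = 46$)
$r = - \frac{1}{18}$ ($r = \frac{-13 + 11}{46 - 10} = - \frac{2}{36} = \left(-2\right) \frac{1}{36} = - \frac{1}{18} \approx -0.055556$)
$157 + \frac{l{\left(10,9 \right)}}{\left(- \frac{34}{-13} + \frac{37}{63}\right) + r} = 157 + \frac{-5 - 10}{\left(- \frac{34}{-13} + \frac{37}{63}\right) - \frac{1}{18}} = 157 + \frac{-5 - 10}{\left(\left(-34\right) \left(- \frac{1}{13}\right) + 37 \cdot \frac{1}{63}\right) - \frac{1}{18}} = 157 + \frac{1}{\left(\frac{34}{13} + \frac{37}{63}\right) - \frac{1}{18}} \left(-15\right) = 157 + \frac{1}{\frac{2623}{819} - \frac{1}{18}} \left(-15\right) = 157 + \frac{1}{\frac{5155}{1638}} \left(-15\right) = 157 + \frac{1638}{5155} \left(-15\right) = 157 - \frac{4914}{1031} = \frac{156953}{1031}$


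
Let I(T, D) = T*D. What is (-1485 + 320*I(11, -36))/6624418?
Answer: -128205/6624418 ≈ -0.019353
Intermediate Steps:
I(T, D) = D*T
(-1485 + 320*I(11, -36))/6624418 = (-1485 + 320*(-36*11))/6624418 = (-1485 + 320*(-396))*(1/6624418) = (-1485 - 126720)*(1/6624418) = -128205*1/6624418 = -128205/6624418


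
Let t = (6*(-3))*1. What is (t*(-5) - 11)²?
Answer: 6241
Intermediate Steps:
t = -18 (t = -18*1 = -18)
(t*(-5) - 11)² = (-18*(-5) - 11)² = (90 - 11)² = 79² = 6241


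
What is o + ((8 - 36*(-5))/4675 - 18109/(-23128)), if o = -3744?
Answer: -57817857423/15446200 ≈ -3743.2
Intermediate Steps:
o + ((8 - 36*(-5))/4675 - 18109/(-23128)) = -3744 + ((8 - 36*(-5))/4675 - 18109/(-23128)) = -3744 + ((8 + 180)*(1/4675) - 18109*(-1/23128)) = -3744 + (188*(1/4675) + 2587/3304) = -3744 + (188/4675 + 2587/3304) = -3744 + 12715377/15446200 = -57817857423/15446200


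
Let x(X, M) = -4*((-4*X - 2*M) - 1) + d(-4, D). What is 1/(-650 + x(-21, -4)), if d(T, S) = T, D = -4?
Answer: -1/1018 ≈ -0.00098232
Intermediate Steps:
x(X, M) = 8*M + 16*X (x(X, M) = -4*((-4*X - 2*M) - 1) - 4 = -4*(-1 - 4*X - 2*M) - 4 = (4 + 8*M + 16*X) - 4 = 8*M + 16*X)
1/(-650 + x(-21, -4)) = 1/(-650 + (8*(-4) + 16*(-21))) = 1/(-650 + (-32 - 336)) = 1/(-650 - 368) = 1/(-1018) = -1/1018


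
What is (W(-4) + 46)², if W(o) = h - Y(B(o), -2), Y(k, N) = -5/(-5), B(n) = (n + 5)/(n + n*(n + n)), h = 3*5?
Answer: 3600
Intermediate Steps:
h = 15
B(n) = (5 + n)/(n + 2*n²) (B(n) = (5 + n)/(n + n*(2*n)) = (5 + n)/(n + 2*n²))
Y(k, N) = 1 (Y(k, N) = -5*(-⅕) = 1)
W(o) = 14 (W(o) = 15 - 1*1 = 15 - 1 = 14)
(W(-4) + 46)² = (14 + 46)² = 60² = 3600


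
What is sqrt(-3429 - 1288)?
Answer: I*sqrt(4717) ≈ 68.68*I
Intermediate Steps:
sqrt(-3429 - 1288) = sqrt(-4717) = I*sqrt(4717)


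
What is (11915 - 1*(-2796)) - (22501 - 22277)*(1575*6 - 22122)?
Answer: 2853239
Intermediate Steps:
(11915 - 1*(-2796)) - (22501 - 22277)*(1575*6 - 22122) = (11915 + 2796) - 224*(9450 - 22122) = 14711 - 224*(-12672) = 14711 - 1*(-2838528) = 14711 + 2838528 = 2853239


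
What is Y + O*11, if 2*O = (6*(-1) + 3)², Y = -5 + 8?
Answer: 105/2 ≈ 52.500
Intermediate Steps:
Y = 3
O = 9/2 (O = (6*(-1) + 3)²/2 = (-6 + 3)²/2 = (½)*(-3)² = (½)*9 = 9/2 ≈ 4.5000)
Y + O*11 = 3 + (9/2)*11 = 3 + 99/2 = 105/2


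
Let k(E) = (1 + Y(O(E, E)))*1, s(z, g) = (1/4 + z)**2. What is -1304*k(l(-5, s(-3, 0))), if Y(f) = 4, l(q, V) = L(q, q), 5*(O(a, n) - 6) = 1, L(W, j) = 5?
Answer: -6520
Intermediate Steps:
O(a, n) = 31/5 (O(a, n) = 6 + (1/5)*1 = 6 + 1/5 = 31/5)
s(z, g) = (1/4 + z)**2
l(q, V) = 5
k(E) = 5 (k(E) = (1 + 4)*1 = 5*1 = 5)
-1304*k(l(-5, s(-3, 0))) = -1304*5 = -6520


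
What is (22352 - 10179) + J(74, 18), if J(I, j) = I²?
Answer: 17649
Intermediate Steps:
(22352 - 10179) + J(74, 18) = (22352 - 10179) + 74² = 12173 + 5476 = 17649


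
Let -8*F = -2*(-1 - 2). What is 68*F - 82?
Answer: -133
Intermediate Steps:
F = -3/4 (F = -(-1)*(-1 - 2)/4 = -(-1)*(-3)/4 = -1/8*6 = -3/4 ≈ -0.75000)
68*F - 82 = 68*(-3/4) - 82 = -51 - 82 = -133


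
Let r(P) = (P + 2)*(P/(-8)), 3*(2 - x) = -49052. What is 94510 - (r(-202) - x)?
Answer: 347738/3 ≈ 1.1591e+5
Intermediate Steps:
x = 49058/3 (x = 2 - 1/3*(-49052) = 2 + 49052/3 = 49058/3 ≈ 16353.)
r(P) = -P*(2 + P)/8 (r(P) = (2 + P)*(P*(-1/8)) = (2 + P)*(-P/8) = -P*(2 + P)/8)
94510 - (r(-202) - x) = 94510 - (-1/8*(-202)*(2 - 202) - 1*49058/3) = 94510 - (-1/8*(-202)*(-200) - 49058/3) = 94510 - (-5050 - 49058/3) = 94510 - 1*(-64208/3) = 94510 + 64208/3 = 347738/3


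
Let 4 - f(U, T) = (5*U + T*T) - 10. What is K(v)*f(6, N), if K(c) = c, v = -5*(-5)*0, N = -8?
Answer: 0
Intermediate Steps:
v = 0 (v = 25*0 = 0)
f(U, T) = 14 - T² - 5*U (f(U, T) = 4 - ((5*U + T*T) - 10) = 4 - ((5*U + T²) - 10) = 4 - ((T² + 5*U) - 10) = 4 - (-10 + T² + 5*U) = 4 + (10 - T² - 5*U) = 14 - T² - 5*U)
K(v)*f(6, N) = 0*(14 - 1*(-8)² - 5*6) = 0*(14 - 1*64 - 30) = 0*(14 - 64 - 30) = 0*(-80) = 0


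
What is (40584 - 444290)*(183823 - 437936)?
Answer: 102586942778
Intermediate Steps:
(40584 - 444290)*(183823 - 437936) = -403706*(-254113) = 102586942778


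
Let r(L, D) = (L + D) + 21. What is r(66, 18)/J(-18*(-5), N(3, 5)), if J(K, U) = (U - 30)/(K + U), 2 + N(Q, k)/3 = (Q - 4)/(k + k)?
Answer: -29295/121 ≈ -242.11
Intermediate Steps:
N(Q, k) = -6 + 3*(-4 + Q)/(2*k) (N(Q, k) = -6 + 3*((Q - 4)/(k + k)) = -6 + 3*((-4 + Q)/((2*k))) = -6 + 3*((-4 + Q)*(1/(2*k))) = -6 + 3*((-4 + Q)/(2*k)) = -6 + 3*(-4 + Q)/(2*k))
J(K, U) = (-30 + U)/(K + U)
r(L, D) = 21 + D + L (r(L, D) = (D + L) + 21 = 21 + D + L)
r(66, 18)/J(-18*(-5), N(3, 5)) = (21 + 18 + 66)/(((-30 + (3/2)*(-4 + 3 - 4*5)/5)/(-18*(-5) + (3/2)*(-4 + 3 - 4*5)/5))) = 105/(((-30 + (3/2)*(⅕)*(-4 + 3 - 20))/(90 + (3/2)*(⅕)*(-4 + 3 - 20)))) = 105/(((-30 + (3/2)*(⅕)*(-21))/(90 + (3/2)*(⅕)*(-21)))) = 105/(((-30 - 63/10)/(90 - 63/10))) = 105/((-363/10/(837/10))) = 105/(((10/837)*(-363/10))) = 105/(-121/279) = 105*(-279/121) = -29295/121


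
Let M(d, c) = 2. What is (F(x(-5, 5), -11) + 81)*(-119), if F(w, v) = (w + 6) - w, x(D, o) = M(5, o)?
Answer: -10353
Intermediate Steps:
x(D, o) = 2
F(w, v) = 6 (F(w, v) = (6 + w) - w = 6)
(F(x(-5, 5), -11) + 81)*(-119) = (6 + 81)*(-119) = 87*(-119) = -10353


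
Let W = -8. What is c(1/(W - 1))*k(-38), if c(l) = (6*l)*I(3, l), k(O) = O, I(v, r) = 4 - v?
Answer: 76/3 ≈ 25.333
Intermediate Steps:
c(l) = 6*l (c(l) = (6*l)*(4 - 1*3) = (6*l)*(4 - 3) = (6*l)*1 = 6*l)
c(1/(W - 1))*k(-38) = (6/(-8 - 1))*(-38) = (6/(-9))*(-38) = (6*(-1/9))*(-38) = -2/3*(-38) = 76/3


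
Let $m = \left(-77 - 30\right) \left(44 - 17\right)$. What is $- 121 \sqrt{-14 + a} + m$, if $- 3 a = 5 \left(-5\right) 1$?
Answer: $-2889 - \frac{121 i \sqrt{51}}{3} \approx -2889.0 - 288.04 i$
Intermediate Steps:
$m = -2889$ ($m = \left(-107\right) 27 = -2889$)
$a = \frac{25}{3}$ ($a = - \frac{5 \left(-5\right) 1}{3} = - \frac{\left(-25\right) 1}{3} = \left(- \frac{1}{3}\right) \left(-25\right) = \frac{25}{3} \approx 8.3333$)
$- 121 \sqrt{-14 + a} + m = - 121 \sqrt{-14 + \frac{25}{3}} - 2889 = - 121 \sqrt{- \frac{17}{3}} - 2889 = - 121 \frac{i \sqrt{51}}{3} - 2889 = - \frac{121 i \sqrt{51}}{3} - 2889 = -2889 - \frac{121 i \sqrt{51}}{3}$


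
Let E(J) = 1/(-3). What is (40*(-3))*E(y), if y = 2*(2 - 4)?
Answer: 40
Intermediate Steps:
y = -4 (y = 2*(-2) = -4)
E(J) = -1/3
(40*(-3))*E(y) = (40*(-3))*(-1/3) = -120*(-1/3) = 40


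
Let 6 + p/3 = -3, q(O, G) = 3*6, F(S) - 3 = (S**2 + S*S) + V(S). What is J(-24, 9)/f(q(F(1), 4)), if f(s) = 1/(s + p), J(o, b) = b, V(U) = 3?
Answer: -81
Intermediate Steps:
F(S) = 6 + 2*S**2 (F(S) = 3 + ((S**2 + S*S) + 3) = 3 + ((S**2 + S**2) + 3) = 3 + (2*S**2 + 3) = 3 + (3 + 2*S**2) = 6 + 2*S**2)
q(O, G) = 18
p = -27 (p = -18 + 3*(-3) = -18 - 9 = -27)
f(s) = 1/(-27 + s) (f(s) = 1/(s - 27) = 1/(-27 + s))
J(-24, 9)/f(q(F(1), 4)) = 9/(1/(-27 + 18)) = 9/(1/(-9)) = 9/(-1/9) = 9*(-9) = -81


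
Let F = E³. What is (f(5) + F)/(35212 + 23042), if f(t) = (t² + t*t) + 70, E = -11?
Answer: -173/8322 ≈ -0.020788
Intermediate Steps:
f(t) = 70 + 2*t² (f(t) = (t² + t²) + 70 = 2*t² + 70 = 70 + 2*t²)
F = -1331 (F = (-11)³ = -1331)
(f(5) + F)/(35212 + 23042) = ((70 + 2*5²) - 1331)/(35212 + 23042) = ((70 + 2*25) - 1331)/58254 = ((70 + 50) - 1331)*(1/58254) = (120 - 1331)*(1/58254) = -1211*1/58254 = -173/8322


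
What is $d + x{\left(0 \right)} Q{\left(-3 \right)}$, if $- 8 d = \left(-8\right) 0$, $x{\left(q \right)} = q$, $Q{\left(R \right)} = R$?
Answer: $0$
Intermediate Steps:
$d = 0$ ($d = - \frac{\left(-8\right) 0}{8} = \left(- \frac{1}{8}\right) 0 = 0$)
$d + x{\left(0 \right)} Q{\left(-3 \right)} = 0 + 0 \left(-3\right) = 0 + 0 = 0$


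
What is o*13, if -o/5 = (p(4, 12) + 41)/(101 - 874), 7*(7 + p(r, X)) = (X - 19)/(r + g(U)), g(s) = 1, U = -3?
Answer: 2197/773 ≈ 2.8422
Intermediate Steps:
p(r, X) = -7 + (-19 + X)/(7*(1 + r)) (p(r, X) = -7 + ((X - 19)/(r + 1))/7 = -7 + ((-19 + X)/(1 + r))/7 = -7 + (-19 + X)/(7*(1 + r)))
o = 169/773 (o = -5*((-68 + 12 - 49*4)/(7*(1 + 4)) + 41)/(101 - 874) = -5*((1/7)*(-68 + 12 - 196)/5 + 41)/(-773) = -5*((1/7)*(1/5)*(-252) + 41)*(-1)/773 = -5*(-36/5 + 41)*(-1)/773 = -169*(-1)/773 = -5*(-169/3865) = 169/773 ≈ 0.21863)
o*13 = (169/773)*13 = 2197/773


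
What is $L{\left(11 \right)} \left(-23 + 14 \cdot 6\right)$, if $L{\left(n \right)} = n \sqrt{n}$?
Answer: $671 \sqrt{11} \approx 2225.5$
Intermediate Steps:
$L{\left(n \right)} = n^{\frac{3}{2}}$
$L{\left(11 \right)} \left(-23 + 14 \cdot 6\right) = 11^{\frac{3}{2}} \left(-23 + 14 \cdot 6\right) = 11 \sqrt{11} \left(-23 + 84\right) = 11 \sqrt{11} \cdot 61 = 671 \sqrt{11}$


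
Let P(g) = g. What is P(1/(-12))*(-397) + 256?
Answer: 3469/12 ≈ 289.08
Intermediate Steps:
P(1/(-12))*(-397) + 256 = -397/(-12) + 256 = -1/12*(-397) + 256 = 397/12 + 256 = 3469/12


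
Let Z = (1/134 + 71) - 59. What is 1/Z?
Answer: 134/1609 ≈ 0.083282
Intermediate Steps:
Z = 1609/134 (Z = (1/134 + 71) - 59 = 9515/134 - 59 = 1609/134 ≈ 12.007)
1/Z = 1/(1609/134) = 134/1609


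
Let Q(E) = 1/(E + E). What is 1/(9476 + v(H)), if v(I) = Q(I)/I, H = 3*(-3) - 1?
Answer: 200/1895201 ≈ 0.00010553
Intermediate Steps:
Q(E) = 1/(2*E)
H = -10 (H = -9 - 1 = -10)
v(I) = 1/(2*I**2) (v(I) = (1/(2*I))/I = 1/(2*I**2))
1/(9476 + v(H)) = 1/(9476 + (1/2)/(-10)**2) = 1/(9476 + (1/2)*(1/100)) = 1/(9476 + 1/200) = 1/(1895201/200) = 200/1895201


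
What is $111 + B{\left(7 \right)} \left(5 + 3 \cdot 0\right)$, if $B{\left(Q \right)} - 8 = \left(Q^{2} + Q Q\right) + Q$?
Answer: $676$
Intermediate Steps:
$B{\left(Q \right)} = 8 + Q + 2 Q^{2}$ ($B{\left(Q \right)} = 8 + \left(\left(Q^{2} + Q Q\right) + Q\right) = 8 + \left(\left(Q^{2} + Q^{2}\right) + Q\right) = 8 + \left(2 Q^{2} + Q\right) = 8 + \left(Q + 2 Q^{2}\right) = 8 + Q + 2 Q^{2}$)
$111 + B{\left(7 \right)} \left(5 + 3 \cdot 0\right) = 111 + \left(8 + 7 + 2 \cdot 7^{2}\right) \left(5 + 3 \cdot 0\right) = 111 + \left(8 + 7 + 2 \cdot 49\right) \left(5 + 0\right) = 111 + \left(8 + 7 + 98\right) 5 = 111 + 113 \cdot 5 = 111 + 565 = 676$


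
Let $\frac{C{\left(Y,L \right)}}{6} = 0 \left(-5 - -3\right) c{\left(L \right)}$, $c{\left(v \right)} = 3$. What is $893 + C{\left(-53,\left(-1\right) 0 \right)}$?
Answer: $893$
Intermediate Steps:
$C{\left(Y,L \right)} = 0$ ($C{\left(Y,L \right)} = 6 \cdot 0 \left(-5 - -3\right) 3 = 6 \cdot 0 \left(-5 + 3\right) 3 = 6 \cdot 0 \left(-2\right) 3 = 6 \cdot 0 \cdot 3 = 6 \cdot 0 = 0$)
$893 + C{\left(-53,\left(-1\right) 0 \right)} = 893 + 0 = 893$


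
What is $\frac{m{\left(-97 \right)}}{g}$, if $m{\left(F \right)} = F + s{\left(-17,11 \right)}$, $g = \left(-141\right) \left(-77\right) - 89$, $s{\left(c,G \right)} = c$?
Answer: $- \frac{57}{5384} \approx -0.010587$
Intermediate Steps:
$g = 10768$ ($g = 10857 - 89 = 10768$)
$m{\left(F \right)} = -17 + F$ ($m{\left(F \right)} = F - 17 = -17 + F$)
$\frac{m{\left(-97 \right)}}{g} = \frac{-17 - 97}{10768} = \left(-114\right) \frac{1}{10768} = - \frac{57}{5384}$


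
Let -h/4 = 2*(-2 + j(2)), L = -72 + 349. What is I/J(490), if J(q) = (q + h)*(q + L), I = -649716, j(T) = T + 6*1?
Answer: -324858/169507 ≈ -1.9165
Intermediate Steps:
j(T) = 6 + T (j(T) = T + 6 = 6 + T)
L = 277
h = -48 (h = -8*(-2 + (6 + 2)) = -8*(-2 + 8) = -8*6 = -4*12 = -48)
J(q) = (-48 + q)*(277 + q) (J(q) = (q - 48)*(q + 277) = (-48 + q)*(277 + q))
I/J(490) = -649716/(-13296 + 490**2 + 229*490) = -649716/(-13296 + 240100 + 112210) = -649716/339014 = -649716*1/339014 = -324858/169507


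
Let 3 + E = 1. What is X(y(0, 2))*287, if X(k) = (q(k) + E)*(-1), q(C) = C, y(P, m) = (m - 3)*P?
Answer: 574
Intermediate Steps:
y(P, m) = P*(-3 + m) (y(P, m) = (-3 + m)*P = P*(-3 + m))
E = -2 (E = -3 + 1 = -2)
X(k) = 2 - k (X(k) = (k - 2)*(-1) = (-2 + k)*(-1) = 2 - k)
X(y(0, 2))*287 = (2 - 0*(-3 + 2))*287 = (2 - 0*(-1))*287 = (2 - 1*0)*287 = (2 + 0)*287 = 2*287 = 574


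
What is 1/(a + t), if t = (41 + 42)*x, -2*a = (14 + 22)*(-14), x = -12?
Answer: -1/744 ≈ -0.0013441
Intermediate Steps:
a = 252 (a = -(14 + 22)*(-14)/2 = -18*(-14) = -½*(-504) = 252)
t = -996 (t = (41 + 42)*(-12) = 83*(-12) = -996)
1/(a + t) = 1/(252 - 996) = 1/(-744) = -1/744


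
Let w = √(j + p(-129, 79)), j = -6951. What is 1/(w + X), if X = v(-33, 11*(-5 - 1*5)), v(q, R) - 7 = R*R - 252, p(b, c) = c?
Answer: 11855/140547897 - 2*I*√1718/140547897 ≈ 8.4348e-5 - 5.8982e-7*I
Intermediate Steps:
v(q, R) = -245 + R² (v(q, R) = 7 + (R*R - 252) = 7 + (R² - 252) = 7 + (-252 + R²) = -245 + R²)
w = 2*I*√1718 (w = √(-6951 + 79) = √(-6872) = 2*I*√1718 ≈ 82.898*I)
X = 11855 (X = -245 + (11*(-5 - 1*5))² = -245 + (11*(-5 - 5))² = -245 + (11*(-10))² = -245 + (-110)² = -245 + 12100 = 11855)
1/(w + X) = 1/(2*I*√1718 + 11855) = 1/(11855 + 2*I*√1718)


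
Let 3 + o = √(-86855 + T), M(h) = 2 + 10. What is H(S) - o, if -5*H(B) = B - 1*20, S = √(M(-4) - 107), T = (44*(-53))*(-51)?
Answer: 7 - √32077 - I*√95/5 ≈ -172.1 - 1.9494*I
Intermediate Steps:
T = 118932 (T = -2332*(-51) = 118932)
M(h) = 12
S = I*√95 (S = √(12 - 107) = √(-95) = I*√95 ≈ 9.7468*I)
o = -3 + √32077 (o = -3 + √(-86855 + 118932) = -3 + √32077 ≈ 176.10)
H(B) = 4 - B/5 (H(B) = -(B - 1*20)/5 = -(B - 20)/5 = -(-20 + B)/5 = 4 - B/5)
H(S) - o = (4 - I*√95/5) - (-3 + √32077) = (4 - I*√95/5) + (3 - √32077) = 7 - √32077 - I*√95/5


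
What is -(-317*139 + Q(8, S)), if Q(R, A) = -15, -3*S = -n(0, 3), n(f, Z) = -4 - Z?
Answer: 44078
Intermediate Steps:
S = -7/3 (S = -(-1)*(-4 - 1*3)/3 = -(-1)*(-4 - 3)/3 = -(-1)*(-7)/3 = -⅓*7 = -7/3 ≈ -2.3333)
-(-317*139 + Q(8, S)) = -(-317*139 - 15) = -(-44063 - 15) = -1*(-44078) = 44078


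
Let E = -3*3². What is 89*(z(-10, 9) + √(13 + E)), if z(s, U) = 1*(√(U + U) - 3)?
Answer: -267 + 267*√2 + 89*I*√14 ≈ 110.59 + 333.01*I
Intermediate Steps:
E = -27 (E = -3*9 = -27)
z(s, U) = -3 + √2*√U (z(s, U) = 1*(√(2*U) - 3) = 1*(√2*√U - 3) = 1*(-3 + √2*√U) = -3 + √2*√U)
89*(z(-10, 9) + √(13 + E)) = 89*((-3 + √2*√9) + √(13 - 27)) = 89*((-3 + √2*3) + √(-14)) = 89*((-3 + 3*√2) + I*√14) = 89*(-3 + 3*√2 + I*√14) = -267 + 267*√2 + 89*I*√14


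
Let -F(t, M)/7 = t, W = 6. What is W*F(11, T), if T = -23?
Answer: -462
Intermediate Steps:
F(t, M) = -7*t
W*F(11, T) = 6*(-7*11) = 6*(-77) = -462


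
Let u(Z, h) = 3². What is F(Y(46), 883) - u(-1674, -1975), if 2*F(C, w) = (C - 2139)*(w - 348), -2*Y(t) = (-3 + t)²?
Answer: -3277981/4 ≈ -8.1950e+5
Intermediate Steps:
u(Z, h) = 9
Y(t) = -(-3 + t)²/2
F(C, w) = (-2139 + C)*(-348 + w)/2 (F(C, w) = ((C - 2139)*(w - 348))/2 = ((-2139 + C)*(-348 + w))/2 = (-2139 + C)*(-348 + w)/2)
F(Y(46), 883) - u(-1674, -1975) = (372186 - (-87)*(-3 + 46)² - 2139/2*883 + (½)*(-(-3 + 46)²/2)*883) - 1*9 = (372186 - (-87)*43² - 1888737/2 + (½)*(-½*43²)*883) - 9 = (372186 - (-87)*1849 - 1888737/2 + (½)*(-½*1849)*883) - 9 = (372186 - 174*(-1849/2) - 1888737/2 + (½)*(-1849/2)*883) - 9 = (372186 + 160863 - 1888737/2 - 1632667/4) - 9 = -3277945/4 - 9 = -3277981/4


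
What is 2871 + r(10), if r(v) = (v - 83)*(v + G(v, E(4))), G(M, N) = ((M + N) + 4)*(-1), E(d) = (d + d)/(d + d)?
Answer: 3236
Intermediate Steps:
E(d) = 1 (E(d) = (2*d)/((2*d)) = (2*d)*(1/(2*d)) = 1)
G(M, N) = -4 - M - N (G(M, N) = (4 + M + N)*(-1) = -4 - M - N)
r(v) = 415 - 5*v (r(v) = (v - 83)*(v + (-4 - v - 1*1)) = (-83 + v)*(v + (-4 - v - 1)) = (-83 + v)*(v + (-5 - v)) = (-83 + v)*(-5) = 415 - 5*v)
2871 + r(10) = 2871 + (415 - 5*10) = 2871 + (415 - 50) = 2871 + 365 = 3236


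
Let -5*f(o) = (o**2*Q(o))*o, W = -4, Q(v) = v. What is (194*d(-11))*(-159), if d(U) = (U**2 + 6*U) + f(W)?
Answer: -586074/5 ≈ -1.1721e+5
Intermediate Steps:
f(o) = -o**4/5 (f(o) = -o**2*o*o/5 = -o**3*o/5 = -o**4/5)
d(U) = -256/5 + U**2 + 6*U (d(U) = (U**2 + 6*U) - 1/5*(-4)**4 = (U**2 + 6*U) - 1/5*256 = (U**2 + 6*U) - 256/5 = -256/5 + U**2 + 6*U)
(194*d(-11))*(-159) = (194*(-256/5 + (-11)**2 + 6*(-11)))*(-159) = (194*(-256/5 + 121 - 66))*(-159) = (194*(19/5))*(-159) = (3686/5)*(-159) = -586074/5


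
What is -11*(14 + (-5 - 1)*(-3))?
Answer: -352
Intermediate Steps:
-11*(14 + (-5 - 1)*(-3)) = -11*(14 - 6*(-3)) = -11*(14 + 18) = -11*32 = -352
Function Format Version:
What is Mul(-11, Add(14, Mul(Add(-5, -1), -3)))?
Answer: -352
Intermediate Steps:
Mul(-11, Add(14, Mul(Add(-5, -1), -3))) = Mul(-11, Add(14, Mul(-6, -3))) = Mul(-11, Add(14, 18)) = Mul(-11, 32) = -352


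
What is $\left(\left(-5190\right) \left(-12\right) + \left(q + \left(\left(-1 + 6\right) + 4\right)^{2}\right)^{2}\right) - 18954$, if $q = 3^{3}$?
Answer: $54990$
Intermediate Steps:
$q = 27$
$\left(\left(-5190\right) \left(-12\right) + \left(q + \left(\left(-1 + 6\right) + 4\right)^{2}\right)^{2}\right) - 18954 = \left(\left(-5190\right) \left(-12\right) + \left(27 + \left(\left(-1 + 6\right) + 4\right)^{2}\right)^{2}\right) - 18954 = \left(62280 + \left(27 + \left(5 + 4\right)^{2}\right)^{2}\right) - 18954 = \left(62280 + \left(27 + 9^{2}\right)^{2}\right) - 18954 = \left(62280 + \left(27 + 81\right)^{2}\right) - 18954 = \left(62280 + 108^{2}\right) - 18954 = \left(62280 + 11664\right) - 18954 = 73944 - 18954 = 54990$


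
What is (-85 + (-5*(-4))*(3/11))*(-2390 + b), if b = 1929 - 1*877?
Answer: 1170750/11 ≈ 1.0643e+5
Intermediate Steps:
b = 1052 (b = 1929 - 877 = 1052)
(-85 + (-5*(-4))*(3/11))*(-2390 + b) = (-85 + (-5*(-4))*(3/11))*(-2390 + 1052) = (-85 + 20*(3*(1/11)))*(-1338) = (-85 + 20*(3/11))*(-1338) = (-85 + 60/11)*(-1338) = -875/11*(-1338) = 1170750/11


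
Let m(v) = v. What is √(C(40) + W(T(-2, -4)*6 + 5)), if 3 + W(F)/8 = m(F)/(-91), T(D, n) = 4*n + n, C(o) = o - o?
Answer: 4*I*√7189/91 ≈ 3.7269*I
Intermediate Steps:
C(o) = 0
T(D, n) = 5*n
W(F) = -24 - 8*F/91 (W(F) = -24 + 8*(F/(-91)) = -24 + 8*(F*(-1/91)) = -24 + 8*(-F/91) = -24 - 8*F/91)
√(C(40) + W(T(-2, -4)*6 + 5)) = √(0 + (-24 - 8*((5*(-4))*6 + 5)/91)) = √(0 + (-24 - 8*(-20*6 + 5)/91)) = √(0 + (-24 - 8*(-120 + 5)/91)) = √(0 + (-24 - 8/91*(-115))) = √(0 + (-24 + 920/91)) = √(0 - 1264/91) = √(-1264/91) = 4*I*√7189/91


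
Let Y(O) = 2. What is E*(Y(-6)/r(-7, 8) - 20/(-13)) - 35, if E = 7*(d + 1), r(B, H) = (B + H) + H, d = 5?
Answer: 1519/39 ≈ 38.949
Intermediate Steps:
r(B, H) = B + 2*H
E = 42 (E = 7*(5 + 1) = 7*6 = 42)
E*(Y(-6)/r(-7, 8) - 20/(-13)) - 35 = 42*(2/(-7 + 2*8) - 20/(-13)) - 35 = 42*(2/(-7 + 16) - 20*(-1/13)) - 35 = 42*(2/9 + 20/13) - 35 = 42*(206/117) - 35 = 2884/39 - 35 = 1519/39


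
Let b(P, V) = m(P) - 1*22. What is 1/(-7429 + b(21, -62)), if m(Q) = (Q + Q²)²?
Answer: 1/205993 ≈ 4.8545e-6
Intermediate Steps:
b(P, V) = -22 + P²*(1 + P)² (b(P, V) = P²*(1 + P)² - 1*22 = P²*(1 + P)² - 22 = -22 + P²*(1 + P)²)
1/(-7429 + b(21, -62)) = 1/(-7429 + (-22 + 21²*(1 + 21)²)) = 1/(-7429 + (-22 + 441*22²)) = 1/(-7429 + (-22 + 441*484)) = 1/(-7429 + (-22 + 213444)) = 1/(-7429 + 213422) = 1/205993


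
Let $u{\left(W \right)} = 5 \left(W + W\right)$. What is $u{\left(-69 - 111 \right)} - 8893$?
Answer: $-10693$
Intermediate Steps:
$u{\left(W \right)} = 10 W$ ($u{\left(W \right)} = 5 \cdot 2 W = 10 W$)
$u{\left(-69 - 111 \right)} - 8893 = 10 \left(-69 - 111\right) - 8893 = 10 \left(-180\right) - 8893 = -1800 - 8893 = -10693$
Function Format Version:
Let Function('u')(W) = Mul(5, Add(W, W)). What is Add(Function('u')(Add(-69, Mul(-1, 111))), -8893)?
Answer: -10693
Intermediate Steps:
Function('u')(W) = Mul(10, W) (Function('u')(W) = Mul(5, Mul(2, W)) = Mul(10, W))
Add(Function('u')(Add(-69, Mul(-1, 111))), -8893) = Add(Mul(10, Add(-69, Mul(-1, 111))), -8893) = Add(Mul(10, Add(-69, -111)), -8893) = Add(Mul(10, -180), -8893) = Add(-1800, -8893) = -10693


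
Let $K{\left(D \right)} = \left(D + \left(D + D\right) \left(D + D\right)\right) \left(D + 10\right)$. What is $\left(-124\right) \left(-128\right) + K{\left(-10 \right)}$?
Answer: $15872$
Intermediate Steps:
$K{\left(D \right)} = \left(10 + D\right) \left(D + 4 D^{2}\right)$ ($K{\left(D \right)} = \left(D + 2 D 2 D\right) \left(10 + D\right) = \left(D + 4 D^{2}\right) \left(10 + D\right) = \left(10 + D\right) \left(D + 4 D^{2}\right)$)
$\left(-124\right) \left(-128\right) + K{\left(-10 \right)} = \left(-124\right) \left(-128\right) - 10 \left(10 + 4 \left(-10\right)^{2} + 41 \left(-10\right)\right) = 15872 - 10 \left(10 + 4 \cdot 100 - 410\right) = 15872 - 10 \left(10 + 400 - 410\right) = 15872 - 0 = 15872 + 0 = 15872$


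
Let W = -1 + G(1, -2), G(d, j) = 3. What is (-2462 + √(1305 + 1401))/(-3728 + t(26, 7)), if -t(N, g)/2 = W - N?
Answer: 1231/1840 - √2706/3680 ≈ 0.65489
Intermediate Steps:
W = 2 (W = -1 + 3 = 2)
t(N, g) = -4 + 2*N (t(N, g) = -2*(2 - N) = -4 + 2*N)
(-2462 + √(1305 + 1401))/(-3728 + t(26, 7)) = (-2462 + √(1305 + 1401))/(-3728 + (-4 + 2*26)) = (-2462 + √2706)/(-3728 + (-4 + 52)) = (-2462 + √2706)/(-3728 + 48) = (-2462 + √2706)/(-3680) = (-2462 + √2706)*(-1/3680) = 1231/1840 - √2706/3680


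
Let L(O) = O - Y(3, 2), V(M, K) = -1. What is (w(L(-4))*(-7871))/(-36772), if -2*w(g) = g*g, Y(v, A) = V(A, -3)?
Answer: -70839/73544 ≈ -0.96322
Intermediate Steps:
Y(v, A) = -1
L(O) = 1 + O (L(O) = O - 1*(-1) = O + 1 = 1 + O)
w(g) = -g**2/2 (w(g) = -g*g/2 = -g**2/2)
(w(L(-4))*(-7871))/(-36772) = (-(1 - 4)**2/2*(-7871))/(-36772) = (-1/2*(-3)**2*(-7871))*(-1/36772) = (-1/2*9*(-7871))*(-1/36772) = -9/2*(-7871)*(-1/36772) = (70839/2)*(-1/36772) = -70839/73544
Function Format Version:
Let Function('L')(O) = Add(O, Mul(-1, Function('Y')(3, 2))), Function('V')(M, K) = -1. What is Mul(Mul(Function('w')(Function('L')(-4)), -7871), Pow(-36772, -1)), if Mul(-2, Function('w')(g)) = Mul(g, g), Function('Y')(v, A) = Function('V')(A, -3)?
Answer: Rational(-70839, 73544) ≈ -0.96322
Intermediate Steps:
Function('Y')(v, A) = -1
Function('L')(O) = Add(1, O) (Function('L')(O) = Add(O, Mul(-1, -1)) = Add(O, 1) = Add(1, O))
Function('w')(g) = Mul(Rational(-1, 2), Pow(g, 2)) (Function('w')(g) = Mul(Rational(-1, 2), Mul(g, g)) = Mul(Rational(-1, 2), Pow(g, 2)))
Mul(Mul(Function('w')(Function('L')(-4)), -7871), Pow(-36772, -1)) = Mul(Mul(Mul(Rational(-1, 2), Pow(Add(1, -4), 2)), -7871), Pow(-36772, -1)) = Mul(Mul(Mul(Rational(-1, 2), Pow(-3, 2)), -7871), Rational(-1, 36772)) = Mul(Mul(Mul(Rational(-1, 2), 9), -7871), Rational(-1, 36772)) = Mul(Mul(Rational(-9, 2), -7871), Rational(-1, 36772)) = Mul(Rational(70839, 2), Rational(-1, 36772)) = Rational(-70839, 73544)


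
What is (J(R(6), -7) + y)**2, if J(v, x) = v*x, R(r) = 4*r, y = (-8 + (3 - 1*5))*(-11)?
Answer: 3364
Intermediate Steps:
y = 110 (y = (-8 + (3 - 5))*(-11) = (-8 - 2)*(-11) = -10*(-11) = 110)
(J(R(6), -7) + y)**2 = ((4*6)*(-7) + 110)**2 = (24*(-7) + 110)**2 = (-168 + 110)**2 = (-58)**2 = 3364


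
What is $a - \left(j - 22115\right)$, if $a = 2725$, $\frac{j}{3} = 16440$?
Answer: $-24480$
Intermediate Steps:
$j = 49320$ ($j = 3 \cdot 16440 = 49320$)
$a - \left(j - 22115\right) = 2725 - \left(49320 - 22115\right) = 2725 - 27205 = -24480$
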